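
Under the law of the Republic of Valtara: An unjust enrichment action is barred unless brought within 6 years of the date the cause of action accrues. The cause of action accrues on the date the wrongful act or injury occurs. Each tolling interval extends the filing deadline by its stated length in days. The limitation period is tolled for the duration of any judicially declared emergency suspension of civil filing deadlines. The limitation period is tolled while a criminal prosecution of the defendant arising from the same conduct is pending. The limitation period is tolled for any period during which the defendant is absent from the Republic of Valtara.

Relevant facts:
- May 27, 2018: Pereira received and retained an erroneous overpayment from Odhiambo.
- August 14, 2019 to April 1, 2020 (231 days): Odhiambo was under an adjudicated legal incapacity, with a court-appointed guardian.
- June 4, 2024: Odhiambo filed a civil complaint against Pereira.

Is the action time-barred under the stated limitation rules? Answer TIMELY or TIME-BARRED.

The cause of action accrued on May 27, 2018, the date of the act.
Adding the 6 years base period to May 27, 2018 gives a deadline of May 27, 2024, before any tolling.
Although the plaintiff's incapacity ran from August 14, 2019 to April 1, 2020, the stated rules do not make that a tolling event, so it is disregarded.
The June 4, 2024 filing falls after the May 27, 2024 deadline; the claim is time-barred.

TIME-BARRED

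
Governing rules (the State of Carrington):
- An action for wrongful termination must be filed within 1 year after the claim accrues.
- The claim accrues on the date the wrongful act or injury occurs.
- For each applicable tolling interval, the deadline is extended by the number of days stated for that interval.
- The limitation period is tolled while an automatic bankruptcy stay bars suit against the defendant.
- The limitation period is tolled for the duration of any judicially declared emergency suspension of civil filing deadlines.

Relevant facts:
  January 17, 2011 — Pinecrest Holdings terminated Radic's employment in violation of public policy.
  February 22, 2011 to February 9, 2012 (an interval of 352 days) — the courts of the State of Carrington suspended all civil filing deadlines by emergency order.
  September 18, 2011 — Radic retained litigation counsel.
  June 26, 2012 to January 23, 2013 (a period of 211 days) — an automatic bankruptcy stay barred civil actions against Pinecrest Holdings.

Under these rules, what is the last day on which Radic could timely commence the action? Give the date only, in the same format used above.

The claim accrued on January 17, 2011, the date of the act.
Adding the 1 year base period to January 17, 2011 gives a deadline of January 17, 2012, before any tolling.
Because the emergency suspension of filing deadlines ran from February 22, 2011 to February 9, 2012, the deadline is extended by 352 days to January 3, 2013.
The period was tolled for 211 days by the automatic bankruptcy stay (June 26, 2012 to January 23, 2013), pushing the deadline to August 2, 2013.
The other events in the timeline have no effect on the limitation period under the stated rules.

August 2, 2013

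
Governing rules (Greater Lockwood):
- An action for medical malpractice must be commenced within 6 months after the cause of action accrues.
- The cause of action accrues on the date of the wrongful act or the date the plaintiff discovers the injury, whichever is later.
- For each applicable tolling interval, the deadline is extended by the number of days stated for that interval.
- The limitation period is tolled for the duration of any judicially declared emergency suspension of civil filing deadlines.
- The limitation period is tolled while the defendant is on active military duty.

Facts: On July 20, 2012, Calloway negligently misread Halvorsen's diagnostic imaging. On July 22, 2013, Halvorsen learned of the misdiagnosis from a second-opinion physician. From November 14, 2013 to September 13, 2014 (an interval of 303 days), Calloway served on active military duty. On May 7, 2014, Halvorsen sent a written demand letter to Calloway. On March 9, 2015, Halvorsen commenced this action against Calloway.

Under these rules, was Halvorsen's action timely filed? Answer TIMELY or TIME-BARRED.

Taking the later of the act (July 20, 2012) and discovery (July 22, 2013), the claim accrued on July 22, 2013.
Adding the 6 months base period to July 22, 2013 gives a deadline of January 22, 2014, before any tolling.
Because the defendant's active military service ran from November 14, 2013 to September 13, 2014, the deadline is extended by 303 days to November 21, 2014.
The other events in the timeline have no effect on the limitation period under the stated rules.
Halvorsen filed on March 9, 2015, after the November 21, 2014 deadline, so the action is time-barred.

TIME-BARRED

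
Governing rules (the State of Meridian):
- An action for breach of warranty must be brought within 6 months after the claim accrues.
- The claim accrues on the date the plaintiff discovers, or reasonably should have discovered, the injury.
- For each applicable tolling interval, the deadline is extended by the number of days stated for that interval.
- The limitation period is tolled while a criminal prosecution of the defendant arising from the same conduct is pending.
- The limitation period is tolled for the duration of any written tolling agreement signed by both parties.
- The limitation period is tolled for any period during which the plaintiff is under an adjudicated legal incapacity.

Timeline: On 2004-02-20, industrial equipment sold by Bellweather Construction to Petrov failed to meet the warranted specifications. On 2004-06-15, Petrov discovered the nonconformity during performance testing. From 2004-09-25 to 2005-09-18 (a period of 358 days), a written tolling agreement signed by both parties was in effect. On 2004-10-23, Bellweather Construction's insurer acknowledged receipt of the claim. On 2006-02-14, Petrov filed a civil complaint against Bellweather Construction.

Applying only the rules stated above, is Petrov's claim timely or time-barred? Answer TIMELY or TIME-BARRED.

TIME-BARRED

The claim did not accrue until Petrov discovered the injury on 2004-06-15; the 2004-02-20 act date does not start the clock under the stated rule.
Adding the 6 months base period to 2004-06-15 gives a deadline of 2004-12-15, before any tolling.
The period was tolled for 358 days by the written tolling agreement (2004-09-25 to 2005-09-18), pushing the deadline to 2005-12-08.
None of the other events listed affects the running of the period under the stated rules.
Petrov filed on 2006-02-14, after the 2005-12-08 deadline, so the action is time-barred.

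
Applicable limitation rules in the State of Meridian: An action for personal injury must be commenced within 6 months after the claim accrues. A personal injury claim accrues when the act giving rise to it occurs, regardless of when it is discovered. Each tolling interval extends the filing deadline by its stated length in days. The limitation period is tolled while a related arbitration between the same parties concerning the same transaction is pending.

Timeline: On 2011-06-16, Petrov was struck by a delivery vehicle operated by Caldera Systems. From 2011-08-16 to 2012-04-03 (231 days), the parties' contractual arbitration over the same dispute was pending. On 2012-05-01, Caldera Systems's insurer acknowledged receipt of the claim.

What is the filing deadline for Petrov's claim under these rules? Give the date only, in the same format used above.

2012-08-03

The claim accrued on 2011-06-16, when the wrongful act occurred.
6 months from 2011-06-16 is 2011-12-16.
Because the pending related arbitration ran from 2011-08-16 to 2012-04-03, the deadline is extended by 231 days to 2012-08-03.
The other events in the timeline have no effect on the limitation period under the stated rules.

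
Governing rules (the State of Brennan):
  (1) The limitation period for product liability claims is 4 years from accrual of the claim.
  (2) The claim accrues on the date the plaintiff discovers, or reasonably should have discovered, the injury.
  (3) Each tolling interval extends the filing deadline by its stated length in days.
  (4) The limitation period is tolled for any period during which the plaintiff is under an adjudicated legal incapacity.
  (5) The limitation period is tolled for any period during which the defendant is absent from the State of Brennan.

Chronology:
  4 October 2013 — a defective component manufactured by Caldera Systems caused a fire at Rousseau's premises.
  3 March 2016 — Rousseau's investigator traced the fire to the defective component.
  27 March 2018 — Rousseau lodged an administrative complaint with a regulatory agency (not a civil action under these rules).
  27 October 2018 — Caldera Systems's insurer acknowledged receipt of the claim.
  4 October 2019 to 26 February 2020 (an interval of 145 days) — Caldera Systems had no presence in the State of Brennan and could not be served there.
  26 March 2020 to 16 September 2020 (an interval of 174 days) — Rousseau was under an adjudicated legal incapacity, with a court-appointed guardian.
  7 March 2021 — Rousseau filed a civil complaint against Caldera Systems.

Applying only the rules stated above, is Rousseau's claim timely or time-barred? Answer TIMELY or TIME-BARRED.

Under the discovery rule, the claim accrued on 3 March 2016, when Rousseau discovered the injury — not on the 4 October 2013 date of the underlying act.
Adding the 4 years base period to 3 March 2016 gives a deadline of 3 March 2020, before any tolling.
Because the defendant's absence from the jurisdiction ran from 4 October 2019 to 26 February 2020, the deadline is extended by 145 days to 26 July 2020.
Because the plaintiff's legal incapacity ran from 26 March 2020 to 16 September 2020, the deadline is extended by 174 days to 16 January 2021.
None of the other events listed affects the running of the period under the stated rules.
The 7 March 2021 filing falls after the 16 January 2021 deadline; the claim is time-barred.

TIME-BARRED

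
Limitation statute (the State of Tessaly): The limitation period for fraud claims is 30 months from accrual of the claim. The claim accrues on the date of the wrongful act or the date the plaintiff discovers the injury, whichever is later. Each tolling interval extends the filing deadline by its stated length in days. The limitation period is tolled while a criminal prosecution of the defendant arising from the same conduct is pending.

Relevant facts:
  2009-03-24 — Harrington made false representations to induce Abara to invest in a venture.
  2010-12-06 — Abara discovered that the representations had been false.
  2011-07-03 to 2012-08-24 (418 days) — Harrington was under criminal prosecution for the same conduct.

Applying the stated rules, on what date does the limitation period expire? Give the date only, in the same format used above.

2014-07-29

Because discovery on 2010-12-06 post-dates the 2009-03-24 act, accrual under the later-of rule falls on 2010-12-06.
The untolled deadline — 30 months after 2010-12-06 — is 2013-06-06.
The period was tolled for 418 days by the pending criminal prosecution (2011-07-03 to 2012-08-24), pushing the deadline to 2014-07-29.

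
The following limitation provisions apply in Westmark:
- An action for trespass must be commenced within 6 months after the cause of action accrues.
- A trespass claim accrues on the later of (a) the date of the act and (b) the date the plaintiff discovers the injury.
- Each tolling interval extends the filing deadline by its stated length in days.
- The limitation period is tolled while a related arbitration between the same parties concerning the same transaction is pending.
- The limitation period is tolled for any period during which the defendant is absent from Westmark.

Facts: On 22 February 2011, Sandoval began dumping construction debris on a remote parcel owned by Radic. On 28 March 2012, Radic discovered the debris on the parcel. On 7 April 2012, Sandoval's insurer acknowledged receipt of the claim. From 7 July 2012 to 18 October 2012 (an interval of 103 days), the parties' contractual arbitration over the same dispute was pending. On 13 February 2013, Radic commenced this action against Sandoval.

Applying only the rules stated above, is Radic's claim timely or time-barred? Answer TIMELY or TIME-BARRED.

TIME-BARRED

The claim accrued on 28 March 2012 — the later of the 22 February 2011 act and the 28 March 2012 discovery.
Adding the 6 months base period to 28 March 2012 gives a deadline of 28 September 2012, before any tolling.
The pending related arbitration from 7 July 2012 to 18 October 2012 tolled the period for 103 days, extending the deadline to 9 January 2013.
The other events in the timeline have no effect on the limitation period under the stated rules.
Radic filed on 13 February 2013, after the 9 January 2013 deadline, so the action is time-barred.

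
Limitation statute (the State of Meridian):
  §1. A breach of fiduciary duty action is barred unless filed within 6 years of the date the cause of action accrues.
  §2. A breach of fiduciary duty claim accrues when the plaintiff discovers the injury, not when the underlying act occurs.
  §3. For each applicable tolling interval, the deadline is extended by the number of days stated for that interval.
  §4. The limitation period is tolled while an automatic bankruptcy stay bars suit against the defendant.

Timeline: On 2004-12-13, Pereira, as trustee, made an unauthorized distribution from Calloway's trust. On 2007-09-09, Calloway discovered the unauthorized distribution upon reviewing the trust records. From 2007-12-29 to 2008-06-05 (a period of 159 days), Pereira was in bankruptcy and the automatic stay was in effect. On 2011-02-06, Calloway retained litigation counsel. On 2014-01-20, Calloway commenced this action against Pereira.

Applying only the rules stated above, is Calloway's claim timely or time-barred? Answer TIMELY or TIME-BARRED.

TIMELY

The claim did not accrue until Calloway discovered the injury on 2007-09-09; the 2004-12-13 act date does not start the clock under the stated rule.
Adding the 6 years base period to 2007-09-09 gives a deadline of 2013-09-09, before any tolling.
The automatic bankruptcy stay from 2007-12-29 to 2008-06-05 tolled the period for 159 days, extending the deadline to 2014-02-15.
The other events in the timeline have no effect on the limitation period under the stated rules.
Filing on 2014-01-20 beat the 2014-02-15 deadline — the action is timely.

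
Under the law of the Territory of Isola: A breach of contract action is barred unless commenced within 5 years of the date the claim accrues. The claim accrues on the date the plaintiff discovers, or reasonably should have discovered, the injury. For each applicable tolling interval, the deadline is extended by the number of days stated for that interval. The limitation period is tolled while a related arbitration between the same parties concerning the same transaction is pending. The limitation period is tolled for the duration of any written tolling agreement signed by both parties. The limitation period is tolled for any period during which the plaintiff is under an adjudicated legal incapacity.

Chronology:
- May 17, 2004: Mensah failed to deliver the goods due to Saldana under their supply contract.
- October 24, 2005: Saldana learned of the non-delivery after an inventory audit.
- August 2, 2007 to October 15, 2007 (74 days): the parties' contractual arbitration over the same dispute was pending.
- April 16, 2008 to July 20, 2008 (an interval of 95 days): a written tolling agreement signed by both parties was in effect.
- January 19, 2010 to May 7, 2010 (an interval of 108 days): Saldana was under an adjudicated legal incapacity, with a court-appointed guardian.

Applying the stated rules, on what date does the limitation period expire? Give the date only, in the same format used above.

Under the discovery rule, the claim accrued on October 24, 2005, when Saldana discovered the injury — not on the May 17, 2004 date of the underlying act.
Adding the 5 years base period to October 24, 2005 gives a deadline of October 24, 2010, before any tolling.
Because the pending related arbitration ran from August 2, 2007 to October 15, 2007, the deadline is extended by 74 days to January 6, 2011.
The written tolling agreement from April 16, 2008 to July 20, 2008 tolled the period for 95 days, extending the deadline to April 11, 2011.
The period was tolled for 108 days by the plaintiff's legal incapacity (January 19, 2010 to May 7, 2010), pushing the deadline to July 28, 2011.

July 28, 2011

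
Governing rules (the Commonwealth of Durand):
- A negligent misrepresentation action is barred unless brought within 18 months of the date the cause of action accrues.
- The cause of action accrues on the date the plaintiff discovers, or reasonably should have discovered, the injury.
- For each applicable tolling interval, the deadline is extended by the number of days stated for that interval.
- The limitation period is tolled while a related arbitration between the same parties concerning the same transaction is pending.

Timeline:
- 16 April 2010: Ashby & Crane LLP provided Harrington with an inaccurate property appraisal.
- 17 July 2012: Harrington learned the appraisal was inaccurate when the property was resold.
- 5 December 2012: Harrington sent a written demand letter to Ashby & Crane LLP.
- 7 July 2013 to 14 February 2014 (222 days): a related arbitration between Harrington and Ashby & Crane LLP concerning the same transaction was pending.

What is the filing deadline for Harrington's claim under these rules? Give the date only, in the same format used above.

The claim did not accrue until Harrington discovered the injury on 17 July 2012; the 16 April 2010 act date does not start the clock under the stated rule.
18 months from 17 July 2012 is 17 January 2014.
The period was tolled for 222 days by the pending related arbitration (7 July 2013 to 14 February 2014), pushing the deadline to 27 August 2014.
None of the other events listed affects the running of the period under the stated rules.

27 August 2014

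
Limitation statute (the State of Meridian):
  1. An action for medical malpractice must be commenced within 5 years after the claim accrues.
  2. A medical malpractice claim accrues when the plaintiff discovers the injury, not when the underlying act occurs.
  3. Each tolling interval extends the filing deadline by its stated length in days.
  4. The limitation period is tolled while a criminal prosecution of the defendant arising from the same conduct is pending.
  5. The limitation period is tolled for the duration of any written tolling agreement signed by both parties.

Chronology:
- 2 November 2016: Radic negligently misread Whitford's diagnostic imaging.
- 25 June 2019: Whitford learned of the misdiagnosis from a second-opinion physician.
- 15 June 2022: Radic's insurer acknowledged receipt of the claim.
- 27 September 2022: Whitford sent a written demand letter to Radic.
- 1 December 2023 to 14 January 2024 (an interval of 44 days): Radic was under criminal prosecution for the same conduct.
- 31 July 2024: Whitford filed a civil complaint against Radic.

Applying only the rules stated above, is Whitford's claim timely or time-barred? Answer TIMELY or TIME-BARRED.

Under the discovery rule, the claim accrued on 25 June 2019, when Whitford discovered the injury — not on the 2 November 2016 date of the underlying act.
Adding the 5 years base period to 25 June 2019 gives a deadline of 25 June 2024, before any tolling.
The period was tolled for 44 days by the pending criminal prosecution (1 December 2023 to 14 January 2024), pushing the deadline to 8 August 2024.
Nothing else in the chronology tolls or restarts the period.
Whitford filed on 31 July 2024, before the 8 August 2024 deadline, so the action is timely.

TIMELY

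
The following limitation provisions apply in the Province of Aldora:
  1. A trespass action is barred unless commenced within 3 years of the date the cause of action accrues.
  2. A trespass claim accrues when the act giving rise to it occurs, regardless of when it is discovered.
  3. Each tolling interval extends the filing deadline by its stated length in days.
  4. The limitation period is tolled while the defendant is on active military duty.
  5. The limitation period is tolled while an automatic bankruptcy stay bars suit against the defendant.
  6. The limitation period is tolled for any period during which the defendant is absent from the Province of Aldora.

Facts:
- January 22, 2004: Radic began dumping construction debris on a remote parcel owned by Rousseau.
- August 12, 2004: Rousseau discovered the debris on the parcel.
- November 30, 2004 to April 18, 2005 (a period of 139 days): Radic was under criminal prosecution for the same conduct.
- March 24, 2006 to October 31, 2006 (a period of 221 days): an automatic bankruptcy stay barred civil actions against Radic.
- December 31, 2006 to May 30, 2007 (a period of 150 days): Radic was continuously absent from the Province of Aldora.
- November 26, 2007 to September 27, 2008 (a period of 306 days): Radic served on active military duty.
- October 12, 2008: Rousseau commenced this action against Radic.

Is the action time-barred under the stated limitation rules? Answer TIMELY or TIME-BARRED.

The claim accrued on January 22, 2004, when the wrongful act occurred; under the stated occurrence rule the August 12, 2004 discovery does not delay accrual.
Adding the 3 years base period to January 22, 2004 gives a deadline of January 22, 2007, before any tolling.
The period was tolled for 221 days by the automatic bankruptcy stay (March 24, 2006 to October 31, 2006), pushing the deadline to August 31, 2007.
The period was tolled for 150 days by the defendant's absence from the jurisdiction (December 31, 2006 to May 30, 2007), pushing the deadline to January 28, 2008.
The defendant's active military service from November 26, 2007 to September 27, 2008 tolled the period for 306 days, extending the deadline to November 29, 2008.
No stated provision tolls the period for a criminal prosecution, so the interval from November 30, 2004 to April 18, 2005 has no effect on the deadline.
Rousseau filed on October 12, 2008, before the November 29, 2008 deadline, so the action is timely.

TIMELY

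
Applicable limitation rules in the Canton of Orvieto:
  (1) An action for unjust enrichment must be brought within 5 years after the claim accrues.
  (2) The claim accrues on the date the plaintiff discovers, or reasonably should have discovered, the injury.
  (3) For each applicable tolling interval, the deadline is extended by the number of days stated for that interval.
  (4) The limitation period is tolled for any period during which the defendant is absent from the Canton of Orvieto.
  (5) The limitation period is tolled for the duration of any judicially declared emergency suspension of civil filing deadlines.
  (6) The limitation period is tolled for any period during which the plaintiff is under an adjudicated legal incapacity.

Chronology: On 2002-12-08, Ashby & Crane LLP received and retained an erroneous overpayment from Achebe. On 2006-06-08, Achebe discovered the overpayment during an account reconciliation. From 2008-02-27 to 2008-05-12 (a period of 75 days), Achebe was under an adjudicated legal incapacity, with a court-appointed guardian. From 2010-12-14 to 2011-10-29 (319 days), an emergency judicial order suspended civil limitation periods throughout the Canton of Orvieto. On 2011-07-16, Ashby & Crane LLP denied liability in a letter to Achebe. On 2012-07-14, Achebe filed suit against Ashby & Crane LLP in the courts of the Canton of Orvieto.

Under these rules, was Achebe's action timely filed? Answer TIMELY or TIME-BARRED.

TIME-BARRED

Accrual is tied to discovery, so the period began on 2006-06-08 rather than on 2002-12-08 when the act occurred.
The untolled deadline — 5 years after 2006-06-08 — is 2011-06-08.
The plaintiff's legal incapacity from 2008-02-27 to 2008-05-12 tolled the period for 75 days, extending the deadline to 2011-08-22.
The emergency suspension of filing deadlines from 2010-12-14 to 2011-10-29 tolled the period for 319 days, extending the deadline to 2012-07-06.
Nothing else in the chronology tolls or restarts the period.
Filing on 2012-07-14 missed the 2012-07-06 deadline — the action is time-barred.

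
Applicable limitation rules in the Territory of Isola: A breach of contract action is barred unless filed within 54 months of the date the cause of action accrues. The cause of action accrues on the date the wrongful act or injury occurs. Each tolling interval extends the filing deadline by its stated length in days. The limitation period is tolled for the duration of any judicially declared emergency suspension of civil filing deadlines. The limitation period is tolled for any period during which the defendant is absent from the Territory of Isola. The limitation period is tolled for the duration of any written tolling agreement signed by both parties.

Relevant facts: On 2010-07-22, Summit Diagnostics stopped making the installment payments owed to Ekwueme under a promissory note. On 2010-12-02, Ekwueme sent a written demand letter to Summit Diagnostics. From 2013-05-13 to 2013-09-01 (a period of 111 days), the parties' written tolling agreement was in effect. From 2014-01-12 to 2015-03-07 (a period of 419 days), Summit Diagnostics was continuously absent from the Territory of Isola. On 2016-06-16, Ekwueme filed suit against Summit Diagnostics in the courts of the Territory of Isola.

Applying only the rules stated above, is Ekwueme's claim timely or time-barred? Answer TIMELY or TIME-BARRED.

The cause of action accrued on 2010-07-22, the date of the act.
The untolled deadline — 54 months after 2010-07-22 — is 2015-01-22.
The period was tolled for 111 days by the written tolling agreement (2013-05-13 to 2013-09-01), pushing the deadline to 2015-05-13.
The defendant's absence from the jurisdiction from 2014-01-12 to 2015-03-07 tolled the period for 419 days, extending the deadline to 2016-07-05.
The other events in the timeline have no effect on the limitation period under the stated rules.
The 2016-06-16 filing precedes the 2016-07-05 deadline; the claim is timely.

TIMELY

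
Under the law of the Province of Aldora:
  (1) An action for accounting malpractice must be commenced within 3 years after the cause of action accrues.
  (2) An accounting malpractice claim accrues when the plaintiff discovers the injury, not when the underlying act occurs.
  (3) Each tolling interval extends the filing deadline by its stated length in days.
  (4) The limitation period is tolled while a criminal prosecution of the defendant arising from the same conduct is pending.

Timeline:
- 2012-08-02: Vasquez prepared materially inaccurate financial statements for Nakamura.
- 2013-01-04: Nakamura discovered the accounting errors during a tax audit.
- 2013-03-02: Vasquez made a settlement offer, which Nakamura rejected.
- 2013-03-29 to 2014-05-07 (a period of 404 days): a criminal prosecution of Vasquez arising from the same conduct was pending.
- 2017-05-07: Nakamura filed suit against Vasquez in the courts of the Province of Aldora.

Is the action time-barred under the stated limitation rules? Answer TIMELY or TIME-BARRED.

TIME-BARRED

Under the discovery rule, the claim accrued on 2013-01-04, when Nakamura discovered the injury — not on the 2012-08-02 date of the underlying act.
The untolled deadline — 3 years after 2013-01-04 — is 2016-01-04.
The period was tolled for 404 days by the pending criminal prosecution (2013-03-29 to 2014-05-07), pushing the deadline to 2017-02-11.
None of the other events listed affects the running of the period under the stated rules.
Filing on 2017-05-07 missed the 2017-02-11 deadline — the action is time-barred.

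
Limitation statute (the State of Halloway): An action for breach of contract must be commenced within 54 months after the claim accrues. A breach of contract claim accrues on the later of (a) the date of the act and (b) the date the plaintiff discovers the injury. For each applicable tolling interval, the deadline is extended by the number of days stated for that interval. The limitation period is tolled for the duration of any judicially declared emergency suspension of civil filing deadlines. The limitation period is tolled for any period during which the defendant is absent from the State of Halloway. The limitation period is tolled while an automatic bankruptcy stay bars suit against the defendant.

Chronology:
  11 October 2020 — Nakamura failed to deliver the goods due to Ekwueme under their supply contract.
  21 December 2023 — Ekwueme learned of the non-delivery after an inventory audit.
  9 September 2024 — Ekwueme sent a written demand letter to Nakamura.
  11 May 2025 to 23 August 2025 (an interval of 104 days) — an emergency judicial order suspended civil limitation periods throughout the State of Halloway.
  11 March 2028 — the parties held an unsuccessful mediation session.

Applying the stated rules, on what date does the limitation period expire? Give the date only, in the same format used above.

Because discovery on 21 December 2023 post-dates the 11 October 2020 act, accrual under the later-of rule falls on 21 December 2023.
54 months from 21 December 2023 is 21 June 2028.
Because the emergency suspension of filing deadlines ran from 11 May 2025 to 23 August 2025, the deadline is extended by 104 days to 3 October 2028.
None of the other events listed affects the running of the period under the stated rules.

3 October 2028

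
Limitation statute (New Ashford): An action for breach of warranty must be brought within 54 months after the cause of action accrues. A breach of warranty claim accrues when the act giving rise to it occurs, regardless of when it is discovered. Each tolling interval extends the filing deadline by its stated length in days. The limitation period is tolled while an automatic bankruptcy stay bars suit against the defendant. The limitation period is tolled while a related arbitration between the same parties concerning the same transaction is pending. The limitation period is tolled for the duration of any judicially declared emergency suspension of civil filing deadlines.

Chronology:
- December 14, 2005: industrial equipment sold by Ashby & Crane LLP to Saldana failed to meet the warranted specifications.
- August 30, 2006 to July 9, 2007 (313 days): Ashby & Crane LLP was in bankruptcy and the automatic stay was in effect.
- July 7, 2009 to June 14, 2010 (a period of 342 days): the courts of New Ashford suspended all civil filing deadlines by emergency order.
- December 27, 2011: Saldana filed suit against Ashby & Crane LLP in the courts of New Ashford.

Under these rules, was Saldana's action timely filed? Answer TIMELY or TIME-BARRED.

The claim accrued on December 14, 2005, when the wrongful act occurred.
Adding the 54 months base period to December 14, 2005 gives a deadline of June 14, 2010, before any tolling.
The period was tolled for 313 days by the automatic bankruptcy stay (August 30, 2006 to July 9, 2007), pushing the deadline to April 23, 2011.
The period was tolled for 342 days by the emergency suspension of filing deadlines (July 7, 2009 to June 14, 2010), pushing the deadline to March 30, 2012.
Saldana filed on December 27, 2011, before the March 30, 2012 deadline, so the action is timely.

TIMELY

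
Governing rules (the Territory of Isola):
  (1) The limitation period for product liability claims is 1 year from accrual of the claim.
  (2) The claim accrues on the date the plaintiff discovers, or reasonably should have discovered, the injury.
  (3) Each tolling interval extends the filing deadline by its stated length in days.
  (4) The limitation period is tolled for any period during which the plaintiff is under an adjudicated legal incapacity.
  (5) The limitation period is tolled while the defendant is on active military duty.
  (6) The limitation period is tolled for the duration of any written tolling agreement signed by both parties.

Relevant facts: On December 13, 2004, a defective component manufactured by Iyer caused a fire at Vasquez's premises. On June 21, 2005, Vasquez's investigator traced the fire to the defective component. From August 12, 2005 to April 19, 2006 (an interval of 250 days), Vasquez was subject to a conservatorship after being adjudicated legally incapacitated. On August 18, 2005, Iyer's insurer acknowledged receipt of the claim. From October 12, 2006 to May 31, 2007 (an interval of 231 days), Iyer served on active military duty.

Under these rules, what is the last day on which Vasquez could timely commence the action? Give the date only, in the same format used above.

Under the discovery rule, the claim accrued on June 21, 2005, when Vasquez discovered the injury — not on the December 13, 2004 date of the underlying act.
Adding the 1 year base period to June 21, 2005 gives a deadline of June 21, 2006, before any tolling.
The period was tolled for 250 days by the plaintiff's legal incapacity (August 12, 2005 to April 19, 2006), pushing the deadline to February 26, 2007.
The period was tolled for 231 days by the defendant's active military service (October 12, 2006 to May 31, 2007), pushing the deadline to October 15, 2007.
The other events in the timeline have no effect on the limitation period under the stated rules.

October 15, 2007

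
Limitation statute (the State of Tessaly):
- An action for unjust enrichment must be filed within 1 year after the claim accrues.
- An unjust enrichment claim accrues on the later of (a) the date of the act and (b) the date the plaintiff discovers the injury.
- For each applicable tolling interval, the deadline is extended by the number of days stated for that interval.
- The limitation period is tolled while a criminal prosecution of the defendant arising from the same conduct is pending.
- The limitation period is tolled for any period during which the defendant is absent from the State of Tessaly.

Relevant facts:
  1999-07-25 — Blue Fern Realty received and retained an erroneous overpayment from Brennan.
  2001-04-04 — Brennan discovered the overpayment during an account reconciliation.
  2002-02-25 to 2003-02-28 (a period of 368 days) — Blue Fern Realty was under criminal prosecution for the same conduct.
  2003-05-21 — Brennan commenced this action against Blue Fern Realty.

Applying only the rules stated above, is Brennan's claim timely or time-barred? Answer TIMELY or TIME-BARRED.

TIME-BARRED

Because discovery on 2001-04-04 post-dates the 1999-07-25 act, accrual under the later-of rule falls on 2001-04-04.
Adding the 1 year base period to 2001-04-04 gives a deadline of 2002-04-04, before any tolling.
Because the pending criminal prosecution ran from 2002-02-25 to 2003-02-28, the deadline is extended by 368 days to 2003-04-07.
Filing on 2003-05-21 missed the 2003-04-07 deadline — the action is time-barred.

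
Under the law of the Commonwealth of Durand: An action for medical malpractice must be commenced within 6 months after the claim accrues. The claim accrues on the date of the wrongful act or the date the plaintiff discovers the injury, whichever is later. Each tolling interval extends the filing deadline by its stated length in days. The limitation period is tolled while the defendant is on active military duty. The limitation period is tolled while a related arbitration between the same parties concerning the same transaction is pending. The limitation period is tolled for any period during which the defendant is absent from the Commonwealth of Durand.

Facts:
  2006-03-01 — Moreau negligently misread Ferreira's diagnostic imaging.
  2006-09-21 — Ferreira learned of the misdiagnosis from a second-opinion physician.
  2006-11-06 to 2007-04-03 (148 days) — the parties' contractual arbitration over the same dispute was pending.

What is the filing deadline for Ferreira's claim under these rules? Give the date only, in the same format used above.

2007-08-16

Taking the later of the act (2006-03-01) and discovery (2006-09-21), the claim accrued on 2006-09-21.
The untolled deadline — 6 months after 2006-09-21 — is 2007-03-21.
Because the pending related arbitration ran from 2006-11-06 to 2007-04-03, the deadline is extended by 148 days to 2007-08-16.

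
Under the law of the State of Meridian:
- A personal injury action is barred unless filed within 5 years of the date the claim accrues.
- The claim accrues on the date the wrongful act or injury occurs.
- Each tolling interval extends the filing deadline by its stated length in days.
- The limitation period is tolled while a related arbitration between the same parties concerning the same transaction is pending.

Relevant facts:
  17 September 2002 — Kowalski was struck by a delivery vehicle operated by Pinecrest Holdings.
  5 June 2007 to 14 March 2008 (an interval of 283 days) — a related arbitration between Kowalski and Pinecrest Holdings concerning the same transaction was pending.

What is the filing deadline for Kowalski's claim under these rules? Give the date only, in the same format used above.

The limitation period began to run on 17 September 2002.
5 years from 17 September 2002 is 17 September 2007.
Because the pending related arbitration ran from 5 June 2007 to 14 March 2008, the deadline is extended by 283 days to 26 June 2008.

26 June 2008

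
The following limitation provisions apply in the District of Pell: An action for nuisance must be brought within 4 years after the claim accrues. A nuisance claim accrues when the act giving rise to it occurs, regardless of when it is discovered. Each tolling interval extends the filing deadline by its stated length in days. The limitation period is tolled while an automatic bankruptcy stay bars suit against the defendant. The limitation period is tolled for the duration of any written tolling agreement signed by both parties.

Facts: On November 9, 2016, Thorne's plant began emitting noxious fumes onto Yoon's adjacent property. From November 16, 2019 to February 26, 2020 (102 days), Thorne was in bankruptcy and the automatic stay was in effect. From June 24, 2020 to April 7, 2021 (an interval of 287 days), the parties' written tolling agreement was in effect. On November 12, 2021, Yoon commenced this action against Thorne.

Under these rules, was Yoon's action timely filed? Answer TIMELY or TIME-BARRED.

TIMELY

The limitation period began to run on November 9, 2016.
Adding the 4 years base period to November 9, 2016 gives a deadline of November 9, 2020, before any tolling.
Because the automatic bankruptcy stay ran from November 16, 2019 to February 26, 2020, the deadline is extended by 102 days to February 19, 2021.
Because the written tolling agreement ran from June 24, 2020 to April 7, 2021, the deadline is extended by 287 days to December 3, 2021.
The November 12, 2021 filing precedes the December 3, 2021 deadline; the claim is timely.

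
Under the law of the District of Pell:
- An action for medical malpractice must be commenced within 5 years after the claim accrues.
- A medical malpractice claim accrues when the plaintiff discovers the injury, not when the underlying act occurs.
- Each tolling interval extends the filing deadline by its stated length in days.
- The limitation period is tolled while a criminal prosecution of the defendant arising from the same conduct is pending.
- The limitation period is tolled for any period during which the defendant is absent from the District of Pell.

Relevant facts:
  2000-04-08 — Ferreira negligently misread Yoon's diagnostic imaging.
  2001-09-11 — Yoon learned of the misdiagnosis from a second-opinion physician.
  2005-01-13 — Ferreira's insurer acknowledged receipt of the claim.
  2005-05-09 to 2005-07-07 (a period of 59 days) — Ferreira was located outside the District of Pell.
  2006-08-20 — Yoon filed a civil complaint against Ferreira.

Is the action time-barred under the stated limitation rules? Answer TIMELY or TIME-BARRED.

TIMELY

The claim did not accrue until Yoon discovered the injury on 2001-09-11; the 2000-04-08 act date does not start the clock under the stated rule.
The untolled deadline — 5 years after 2001-09-11 — is 2006-09-11.
The period was tolled for 59 days by the defendant's absence from the jurisdiction (2005-05-09 to 2005-07-07), pushing the deadline to 2006-11-09.
None of the other events listed affects the running of the period under the stated rules.
Filing on 2006-08-20 beat the 2006-11-09 deadline — the action is timely.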